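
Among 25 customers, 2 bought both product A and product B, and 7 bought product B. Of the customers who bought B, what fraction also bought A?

P(A ∩ B) = 2/25
P(B) = 7/25
P(A|B) = P(A ∩ B) / P(B) = (2/25) / (7/25) = 2/7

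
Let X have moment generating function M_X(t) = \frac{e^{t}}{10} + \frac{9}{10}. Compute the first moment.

To find E[X], compute M^(1)(0):
M^(1)(t) = \frac{e^{t}}{10}
M^(1)(0) = \frac{1}{10}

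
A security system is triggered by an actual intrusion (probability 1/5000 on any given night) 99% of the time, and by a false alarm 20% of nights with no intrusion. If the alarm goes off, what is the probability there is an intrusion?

Let D = the rare event, + = positive/flagged.
P(D) = 1/5000
P(+|D) = 99/100
P(+|D') = 20/100 = 1/5
P(+) = P(+|D)P(D) + P(+|D')P(D')
     = \frac{99}{100} × \frac{1}{5000} + \frac{1}{5} × \frac{4999}{5000}
     = \frac{100079}{500000}
P(D|+) = P(+|D)P(D)/P(+) = \frac{99}{100079}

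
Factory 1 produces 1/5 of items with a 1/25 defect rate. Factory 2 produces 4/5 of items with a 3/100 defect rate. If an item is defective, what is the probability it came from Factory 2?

Using Bayes' theorem:
P(F1) = 1/5, P(D|F1) = 1/25
P(F2) = 4/5, P(D|F2) = 3/100
P(D) = P(D|F1)P(F1) + P(D|F2)P(F2)
     = \frac{4}{125}
P(F2|D) = P(D|F2)P(F2) / P(D)
= \frac{3}{4}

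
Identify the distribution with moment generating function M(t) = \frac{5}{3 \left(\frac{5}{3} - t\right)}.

The MGF M(t) = \frac{5}{3 \left(\frac{5}{3} - t\right)} is the standard form for the Exponential distribution.
Comparing with the known MGF formula identifies: Exponential(rate λ=5/3)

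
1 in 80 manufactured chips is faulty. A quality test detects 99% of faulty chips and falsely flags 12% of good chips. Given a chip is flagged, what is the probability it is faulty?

Let D = the rare event, + = positive/flagged.
P(D) = 1/80
P(+|D) = 99/100
P(+|D') = 12/100 = 3/25
P(+) = P(+|D)P(D) + P(+|D')P(D')
     = \frac{99}{100} × \frac{1}{80} + \frac{3}{25} × \frac{79}{80}
     = \frac{1047}{8000}
P(D|+) = P(+|D)P(D)/P(+) = \frac{33}{349}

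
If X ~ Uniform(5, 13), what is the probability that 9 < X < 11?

P(9 < X < 11) = ∫_{9}^{11} f(x) dx
where f(x) = \frac{1}{8}
= \frac{1}{4}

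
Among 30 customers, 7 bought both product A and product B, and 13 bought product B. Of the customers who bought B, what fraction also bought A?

P(A ∩ B) = 7/30
P(B) = 13/30
P(A|B) = P(A ∩ B) / P(B) = (7/30) / (13/30) = 7/13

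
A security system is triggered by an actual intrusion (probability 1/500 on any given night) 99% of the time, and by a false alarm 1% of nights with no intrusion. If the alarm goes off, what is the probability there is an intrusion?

Let D = the rare event, + = positive/flagged.
P(D) = 1/500
P(+|D) = 99/100
P(+|D') = 1/100
P(+) = P(+|D)P(D) + P(+|D')P(D')
     = \frac{99}{100} × \frac{1}{500} + \frac{1}{100} × \frac{499}{500}
     = \frac{299}{25000}
P(D|+) = P(+|D)P(D)/P(+) = \frac{99}{598}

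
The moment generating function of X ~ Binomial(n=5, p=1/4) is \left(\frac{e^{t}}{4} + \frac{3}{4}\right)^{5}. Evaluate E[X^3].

To find E[X^3], compute M^(3)(0):
M^(1)(t) = \frac{5 \left(\frac{e^{t}}{4} + \frac{3}{4}\right)^{4} e^{t}}{4}
M^(2)(t) = \frac{5 \left(\frac{e^{t}}{4} + \frac{3}{4}\right)^{4} e^{t}}{4} + \frac{5 \left(\frac{e^{t}}{4} + \frac{3}{4}\right)^{3} e^{2 t}}{4}
M^(3)(t) = \frac{5 \left(\frac{e^{t}}{4} + \frac{3}{4}\right)^{4} e^{t}}{4} + \frac{15 \left(\frac{e^{t}}{4} + \frac{3}{4}\right)^{3} e^{2 t}}{4} + \frac{15 \left(\frac{e^{t}}{4} + \frac{3}{4}\right)^{2} e^{3 t}}{16}
M^(3)(0) = \frac{95}{16}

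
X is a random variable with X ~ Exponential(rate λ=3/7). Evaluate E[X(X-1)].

E[X(X-1)] = E[X² - X] = E[X²] - E[X]
E[X] = \frac{7}{3}
E[X²] = Var(X) + (E[X])² = \frac{49}{9} + (\frac{7}{3})² = \frac{98}{9}
E[X(X-1)] = \frac{98}{9} - \frac{7}{3} = \frac{77}{9}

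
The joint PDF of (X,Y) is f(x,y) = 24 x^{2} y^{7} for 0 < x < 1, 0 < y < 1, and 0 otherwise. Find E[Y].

E[Y] = ∫_0^1 ∫_0^1 y × f(x,y) dx dy
= \frac{8}{9}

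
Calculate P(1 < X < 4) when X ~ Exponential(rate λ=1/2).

P(1 < X < 4) = ∫_{1}^{4} f(x) dx
where f(x) = \frac{e^{- \frac{x}{2}}}{2}
= - \frac{1}{e^{2}} + e^{- \frac{1}{2}}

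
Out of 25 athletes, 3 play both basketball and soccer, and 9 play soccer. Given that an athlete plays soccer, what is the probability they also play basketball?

P(A ∩ B) = 3/25
P(B) = 9/25
P(A|B) = P(A ∩ B) / P(B) = (3/25) / (9/25) = 1/3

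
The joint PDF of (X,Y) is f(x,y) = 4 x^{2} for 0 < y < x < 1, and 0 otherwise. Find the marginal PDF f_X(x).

f_X(x) = ∫_0^x 4 x^{2} dy = 4 x^{3}
for 0 < x < 1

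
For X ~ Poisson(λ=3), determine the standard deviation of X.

For X ~ Poisson(λ=3):
Var(X) = 3
SD(X) = √(Var(X)) = √(3) = \sqrt{3}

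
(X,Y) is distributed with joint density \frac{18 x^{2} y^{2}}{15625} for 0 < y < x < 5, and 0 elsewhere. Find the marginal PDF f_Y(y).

f_Y(y) = ∫_y^5 \frac{18 x^{2} y^{2}}{15625} dx = \frac{6 y^{2} \left(125 - y^{3}\right)}{15625}
for 0 < y < 5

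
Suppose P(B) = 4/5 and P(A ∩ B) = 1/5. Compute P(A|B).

P(A|B) = P(A ∩ B) / P(B)
= (1/5) / (4/5)
= 1/4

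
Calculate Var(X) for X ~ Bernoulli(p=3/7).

For X ~ Bernoulli(p=3/7):
Var(X) = \frac{12}{49}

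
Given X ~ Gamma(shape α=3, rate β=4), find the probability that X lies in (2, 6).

P(2 < X < 6) = ∫_{2}^{6} f(x) dx
where f(x) = 32 x^{2} e^{- 4 x}
= \frac{-313 + 41 e^{16}}{e^{24}}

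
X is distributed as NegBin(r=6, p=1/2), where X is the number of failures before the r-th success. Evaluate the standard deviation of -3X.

For X ~ NegBin(r=6, p=1/2), where X is the number of failures before the r-th success:
Var(X) = 12
SD(X) = √(Var(X)) = √(12) = 2 \sqrt{3}
SD(-3X) = |-3| × SD(X) = 3 × 2 \sqrt{3} = 6 \sqrt{3}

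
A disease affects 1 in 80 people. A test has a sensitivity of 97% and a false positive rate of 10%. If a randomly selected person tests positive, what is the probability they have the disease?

Let D = the rare event, + = positive/flagged.
P(D) = 1/80
P(+|D) = 97/100
P(+|D') = 10/100 = 1/10
P(+) = P(+|D)P(D) + P(+|D')P(D')
     = \frac{97}{100} × \frac{1}{80} + \frac{1}{10} × \frac{79}{80}
     = \frac{887}{8000}
P(D|+) = P(+|D)P(D)/P(+) = \frac{97}{887}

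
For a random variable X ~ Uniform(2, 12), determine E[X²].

Using the identity E[X²] = Var(X) + (E[X])²:
E[X] = 7
Var(X) = \frac{25}{3}
E[X²] = \frac{25}{3} + (7)²
= \frac{172}{3}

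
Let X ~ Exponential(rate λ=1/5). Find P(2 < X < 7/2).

P(2 < X < 7/2) = ∫_{2}^{7/2} f(x) dx
where f(x) = \frac{e^{- \frac{x}{5}}}{5}
= - \frac{1}{e^{\frac{7}{10}}} + e^{- \frac{2}{5}}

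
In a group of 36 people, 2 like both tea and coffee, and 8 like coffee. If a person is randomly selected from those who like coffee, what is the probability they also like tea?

P(A ∩ B) = 2/36 = 1/18
P(B) = 8/36 = 2/9
P(A|B) = P(A ∩ B) / P(B) = (1/18) / (2/9) = 1/4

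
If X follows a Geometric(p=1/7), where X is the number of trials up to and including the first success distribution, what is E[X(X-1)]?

E[X(X-1)] = E[X² - X] = E[X²] - E[X]
E[X] = 7
E[X²] = Var(X) + (E[X])² = 42 + (7)² = 91
E[X(X-1)] = 91 - 7 = 84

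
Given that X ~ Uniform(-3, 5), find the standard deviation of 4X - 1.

For X ~ Uniform(-3, 5):
Var(X) = \frac{16}{3}
SD(X) = √(Var(X)) = √(\frac{16}{3}) = \frac{4 \sqrt{3}}{3}
SD(4X - 1) = |4| × SD(X) = 4 × \frac{4 \sqrt{3}}{3} = \frac{16 \sqrt{3}}{3}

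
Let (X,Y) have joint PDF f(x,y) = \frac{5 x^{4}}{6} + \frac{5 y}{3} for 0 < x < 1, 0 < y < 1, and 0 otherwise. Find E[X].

E[X] = ∫_0^1 ∫_0^1 x × f(x,y) dy dx
= ∫_0^1 ∫_0^1 x × (\frac{5 x^{4}}{6} + \frac{5 y}{3}) dy dx
= \frac{5}{9}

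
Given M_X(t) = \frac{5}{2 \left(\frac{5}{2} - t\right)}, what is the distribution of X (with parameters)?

The MGF M(t) = \frac{5}{2 \left(\frac{5}{2} - t\right)} is the standard form for the Exponential distribution.
Comparing with the known MGF formula identifies: Exponential(rate λ=5/2)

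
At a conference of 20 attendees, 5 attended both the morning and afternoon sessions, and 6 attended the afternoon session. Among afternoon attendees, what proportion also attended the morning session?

P(A ∩ B) = 5/20 = 1/4
P(B) = 6/20 = 3/10
P(A|B) = P(A ∩ B) / P(B) = (1/4) / (3/10) = 5/6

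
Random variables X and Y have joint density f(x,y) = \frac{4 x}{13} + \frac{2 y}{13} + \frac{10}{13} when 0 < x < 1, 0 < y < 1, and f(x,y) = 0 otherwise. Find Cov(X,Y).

E[XY] = ∫∫ xy × f(x,y) dx dy = \frac{7}{26}
E[X] = \frac{41}{78}
E[Y] = \frac{20}{39}
Cov(X,Y) = E[XY] - E[X]E[Y] = - \frac{1}{3042}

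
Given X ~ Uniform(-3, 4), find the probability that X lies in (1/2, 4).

P(1/2 < X < 4) = ∫_{1/2}^{4} f(x) dx
where f(x) = \frac{1}{7}
= \frac{1}{2}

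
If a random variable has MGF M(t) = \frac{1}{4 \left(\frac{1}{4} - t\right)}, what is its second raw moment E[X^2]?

To find E[X^2], compute M^(2)(0):
M^(1)(t) = \frac{1}{4 \left(\frac{1}{4} - t\right)^{2}}
M^(2)(t) = \frac{1}{2 \left(\frac{1}{4} - t\right)^{3}}
M^(2)(0) = 32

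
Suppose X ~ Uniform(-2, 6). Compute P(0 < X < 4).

P(0 < X < 4) = ∫_{0}^{4} f(x) dx
where f(x) = \frac{1}{8}
= \frac{1}{2}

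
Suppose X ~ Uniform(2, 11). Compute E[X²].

Using the identity E[X²] = Var(X) + (E[X])²:
E[X] = \frac{13}{2}
Var(X) = \frac{27}{4}
E[X²] = \frac{27}{4} + (\frac{13}{2})²
= 49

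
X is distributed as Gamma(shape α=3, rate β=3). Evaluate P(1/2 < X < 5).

P(1/2 < X < 5) = ∫_{1/2}^{5} f(x) dx
where f(x) = \frac{27 x^{2} e^{- 3 x}}{2}
= - \frac{257}{2 e^{15}} + \frac{29}{8 e^{\frac{3}{2}}}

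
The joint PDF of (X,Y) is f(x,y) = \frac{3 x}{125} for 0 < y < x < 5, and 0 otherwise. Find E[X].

f_X(x) = ∫_0^x \frac{3 x}{125} dy = \frac{3 x^{2}}{125}
E[X] = ∫_0^5 x × (\frac{3 x^{2}}{125}) dx = \frac{15}{4}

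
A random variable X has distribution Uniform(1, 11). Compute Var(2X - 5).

For X ~ Uniform(1, 11):
Var(X) = \frac{25}{3}
Var(2X - 5) = (2)² × Var(X) = 4 × \frac{25}{3} = \frac{100}{3}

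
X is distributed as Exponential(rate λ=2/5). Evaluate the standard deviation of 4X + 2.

For X ~ Exponential(rate λ=2/5):
Var(X) = \frac{25}{4}
SD(X) = √(Var(X)) = √(\frac{25}{4}) = \frac{5}{2}
SD(4X + 2) = |4| × SD(X) = 4 × \frac{5}{2} = 10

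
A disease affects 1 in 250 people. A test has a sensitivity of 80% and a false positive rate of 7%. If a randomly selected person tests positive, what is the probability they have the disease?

Let D = the rare event, + = positive/flagged.
P(D) = 1/250
P(+|D) = 80/100 = 4/5
P(+|D') = 7/100
P(+) = P(+|D)P(D) + P(+|D')P(D')
     = \frac{4}{5} × \frac{1}{250} + \frac{7}{100} × \frac{249}{250}
     = \frac{1823}{25000}
P(D|+) = P(+|D)P(D)/P(+) = \frac{80}{1823}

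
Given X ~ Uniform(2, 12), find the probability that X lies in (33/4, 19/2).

P(33/4 < X < 19/2) = ∫_{33/4}^{19/2} f(x) dx
where f(x) = \frac{1}{10}
= \frac{1}{8}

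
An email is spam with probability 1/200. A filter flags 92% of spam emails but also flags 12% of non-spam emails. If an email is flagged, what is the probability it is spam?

Let D = the rare event, + = positive/flagged.
P(D) = 1/200
P(+|D) = 92/100 = 23/25
P(+|D') = 12/100 = 3/25
P(+) = P(+|D)P(D) + P(+|D')P(D')
     = \frac{23}{25} × \frac{1}{200} + \frac{3}{25} × \frac{199}{200}
     = \frac{31}{250}
P(D|+) = P(+|D)P(D)/P(+) = \frac{23}{620}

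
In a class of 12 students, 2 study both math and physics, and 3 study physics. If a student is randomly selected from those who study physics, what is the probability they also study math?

P(A ∩ B) = 2/12 = 1/6
P(B) = 3/12 = 1/4
P(A|B) = P(A ∩ B) / P(B) = (1/6) / (1/4) = 2/3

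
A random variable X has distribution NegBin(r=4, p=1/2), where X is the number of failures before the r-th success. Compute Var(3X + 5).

For X ~ NegBin(r=4, p=1/2), where X is the number of failures before the r-th success:
Var(X) = 8
Var(3X + 5) = (3)² × Var(X) = 9 × 8 = 72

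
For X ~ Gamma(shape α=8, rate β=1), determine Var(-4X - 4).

For X ~ Gamma(shape α=8, rate β=1):
Var(X) = 8
Var(-4X - 4) = (-4)² × Var(X) = 16 × 8 = 128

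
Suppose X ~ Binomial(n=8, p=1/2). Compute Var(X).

For X ~ Binomial(n=8, p=1/2):
Var(X) = 2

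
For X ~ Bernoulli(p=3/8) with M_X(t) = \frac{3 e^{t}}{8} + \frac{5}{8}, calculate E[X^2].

To find E[X^2], compute M^(2)(0):
M^(1)(t) = \frac{3 e^{t}}{8}
M^(2)(t) = \frac{3 e^{t}}{8}
M^(2)(0) = \frac{3}{8}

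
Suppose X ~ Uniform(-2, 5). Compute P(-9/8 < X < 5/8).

P(-9/8 < X < 5/8) = ∫_{-9/8}^{5/8} f(x) dx
where f(x) = \frac{1}{7}
= \frac{1}{4}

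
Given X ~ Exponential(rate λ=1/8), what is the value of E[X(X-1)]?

E[X(X-1)] = E[X² - X] = E[X²] - E[X]
E[X] = 8
E[X²] = Var(X) + (E[X])² = 64 + (8)² = 128
E[X(X-1)] = 128 - 8 = 120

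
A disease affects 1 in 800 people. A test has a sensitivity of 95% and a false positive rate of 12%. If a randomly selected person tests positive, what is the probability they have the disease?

Let D = the rare event, + = positive/flagged.
P(D) = 1/800
P(+|D) = 95/100 = 19/20
P(+|D') = 12/100 = 3/25
P(+) = P(+|D)P(D) + P(+|D')P(D')
     = \frac{19}{20} × \frac{1}{800} + \frac{3}{25} × \frac{799}{800}
     = \frac{9683}{80000}
P(D|+) = P(+|D)P(D)/P(+) = \frac{95}{9683}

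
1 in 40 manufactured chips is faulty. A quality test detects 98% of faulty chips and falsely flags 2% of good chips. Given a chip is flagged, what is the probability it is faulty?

Let D = the rare event, + = positive/flagged.
P(D) = 1/40
P(+|D) = 98/100 = 49/50
P(+|D') = 2/100 = 1/50
P(+) = P(+|D)P(D) + P(+|D')P(D')
     = \frac{49}{50} × \frac{1}{40} + \frac{1}{50} × \frac{39}{40}
     = \frac{11}{250}
P(D|+) = P(+|D)P(D)/P(+) = \frac{49}{88}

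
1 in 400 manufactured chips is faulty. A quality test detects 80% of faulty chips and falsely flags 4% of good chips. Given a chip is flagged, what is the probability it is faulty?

Let D = the rare event, + = positive/flagged.
P(D) = 1/400
P(+|D) = 80/100 = 4/5
P(+|D') = 4/100 = 1/25
P(+) = P(+|D)P(D) + P(+|D')P(D')
     = \frac{4}{5} × \frac{1}{400} + \frac{1}{25} × \frac{399}{400}
     = \frac{419}{10000}
P(D|+) = P(+|D)P(D)/P(+) = \frac{20}{419}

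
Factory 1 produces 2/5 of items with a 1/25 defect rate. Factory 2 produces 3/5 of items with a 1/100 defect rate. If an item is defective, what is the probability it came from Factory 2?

Using Bayes' theorem:
P(F1) = 2/5, P(D|F1) = 1/25
P(F2) = 3/5, P(D|F2) = 1/100
P(D) = P(D|F1)P(F1) + P(D|F2)P(F2)
     = \frac{11}{500}
P(F2|D) = P(D|F2)P(F2) / P(D)
= \frac{3}{11}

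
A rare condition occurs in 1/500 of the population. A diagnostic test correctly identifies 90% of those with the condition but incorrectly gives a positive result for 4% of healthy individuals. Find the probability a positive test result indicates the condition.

Let D = the rare event, + = positive/flagged.
P(D) = 1/500
P(+|D) = 90/100 = 9/10
P(+|D') = 4/100 = 1/25
P(+) = P(+|D)P(D) + P(+|D')P(D')
     = \frac{9}{10} × \frac{1}{500} + \frac{1}{25} × \frac{499}{500}
     = \frac{1043}{25000}
P(D|+) = P(+|D)P(D)/P(+) = \frac{45}{1043}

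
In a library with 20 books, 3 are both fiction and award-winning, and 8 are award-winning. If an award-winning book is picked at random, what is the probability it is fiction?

P(A ∩ B) = 3/20
P(B) = 8/20 = 2/5
P(A|B) = P(A ∩ B) / P(B) = (3/20) / (2/5) = 3/8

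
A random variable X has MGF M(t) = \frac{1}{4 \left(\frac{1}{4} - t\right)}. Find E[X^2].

To find E[X^2], compute M^(2)(0):
M^(1)(t) = \frac{1}{4 \left(\frac{1}{4} - t\right)^{2}}
M^(2)(t) = \frac{1}{2 \left(\frac{1}{4} - t\right)^{3}}
M^(2)(0) = 32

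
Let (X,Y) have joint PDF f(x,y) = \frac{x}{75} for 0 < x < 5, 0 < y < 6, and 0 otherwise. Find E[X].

f_X(x) = ∫_0^6 \frac{x}{75} dy = \frac{2 x}{25}
E[X] = ∫_0^5 x × (\frac{2 x}{25}) dx = \frac{10}{3}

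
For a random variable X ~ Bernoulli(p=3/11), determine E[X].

For X ~ Bernoulli(p=3/11), the expected value is:
E[X] = \frac{3}{11}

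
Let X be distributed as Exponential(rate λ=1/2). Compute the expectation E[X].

For X ~ Exponential(rate λ=1/2), the expected value is:
E[X] = 2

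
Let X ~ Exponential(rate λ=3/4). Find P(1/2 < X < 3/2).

P(1/2 < X < 3/2) = ∫_{1/2}^{3/2} f(x) dx
where f(x) = \frac{3 e^{- \frac{3 x}{4}}}{4}
= - \frac{1 - e^{\frac{3}{4}}}{e^{\frac{9}{8}}}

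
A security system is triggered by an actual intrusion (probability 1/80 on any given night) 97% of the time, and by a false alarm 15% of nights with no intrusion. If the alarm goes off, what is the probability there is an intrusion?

Let D = the rare event, + = positive/flagged.
P(D) = 1/80
P(+|D) = 97/100
P(+|D') = 15/100 = 3/20
P(+) = P(+|D)P(D) + P(+|D')P(D')
     = \frac{97}{100} × \frac{1}{80} + \frac{3}{20} × \frac{79}{80}
     = \frac{641}{4000}
P(D|+) = P(+|D)P(D)/P(+) = \frac{97}{1282}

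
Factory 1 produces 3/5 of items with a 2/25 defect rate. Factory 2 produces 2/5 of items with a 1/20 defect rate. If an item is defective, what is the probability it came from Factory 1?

Using Bayes' theorem:
P(F1) = 3/5, P(D|F1) = 2/25
P(F2) = 2/5, P(D|F2) = 1/20
P(D) = P(D|F1)P(F1) + P(D|F2)P(F2)
     = \frac{17}{250}
P(F1|D) = P(D|F1)P(F1) / P(D)
= \frac{12}{17}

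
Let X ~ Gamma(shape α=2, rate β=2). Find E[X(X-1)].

E[X(X-1)] = E[X² - X] = E[X²] - E[X]
E[X] = 1
E[X²] = Var(X) + (E[X])² = \frac{1}{2} + (1)² = \frac{3}{2}
E[X(X-1)] = \frac{3}{2} - 1 = \frac{1}{2}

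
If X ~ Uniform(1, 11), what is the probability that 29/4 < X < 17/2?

P(29/4 < X < 17/2) = ∫_{29/4}^{17/2} f(x) dx
where f(x) = \frac{1}{10}
= \frac{1}{8}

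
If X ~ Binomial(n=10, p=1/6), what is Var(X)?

For X ~ Binomial(n=10, p=1/6):
Var(X) = \frac{25}{18}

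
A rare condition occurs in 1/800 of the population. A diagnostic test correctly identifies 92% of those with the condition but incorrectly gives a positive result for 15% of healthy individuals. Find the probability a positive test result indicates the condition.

Let D = the rare event, + = positive/flagged.
P(D) = 1/800
P(+|D) = 92/100 = 23/25
P(+|D') = 15/100 = 3/20
P(+) = P(+|D)P(D) + P(+|D')P(D')
     = \frac{23}{25} × \frac{1}{800} + \frac{3}{20} × \frac{799}{800}
     = \frac{12077}{80000}
P(D|+) = P(+|D)P(D)/P(+) = \frac{92}{12077}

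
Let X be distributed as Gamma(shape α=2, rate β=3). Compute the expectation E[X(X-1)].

E[X(X-1)] = E[X² - X] = E[X²] - E[X]
E[X] = \frac{2}{3}
E[X²] = Var(X) + (E[X])² = \frac{2}{9} + (\frac{2}{3})² = \frac{2}{3}
E[X(X-1)] = \frac{2}{3} - \frac{2}{3} = 0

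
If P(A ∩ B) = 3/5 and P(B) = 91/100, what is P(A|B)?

P(A|B) = P(A ∩ B) / P(B)
= (3/5) / (91/100)
= 60/91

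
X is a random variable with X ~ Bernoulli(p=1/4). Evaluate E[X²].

Using the identity E[X²] = Var(X) + (E[X])²:
E[X] = \frac{1}{4}
Var(X) = \frac{3}{16}
E[X²] = \frac{3}{16} + (\frac{1}{4})²
= \frac{1}{4}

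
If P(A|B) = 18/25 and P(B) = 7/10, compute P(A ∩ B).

By definition, P(A|B) = P(A ∩ B) / P(B)
So P(A ∩ B) = P(A|B) × P(B)
= 18/25 × 7/10
= 63/125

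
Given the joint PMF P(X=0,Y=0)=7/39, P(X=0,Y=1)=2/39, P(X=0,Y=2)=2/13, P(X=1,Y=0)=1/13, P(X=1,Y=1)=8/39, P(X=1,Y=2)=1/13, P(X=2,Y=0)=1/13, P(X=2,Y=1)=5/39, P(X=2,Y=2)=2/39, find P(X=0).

P(X=0) = P(X=0,Y=0) + P(X=0,Y=1) + P(X=0,Y=2)
= 7/39 + 2/39 + 2/13
= 5/13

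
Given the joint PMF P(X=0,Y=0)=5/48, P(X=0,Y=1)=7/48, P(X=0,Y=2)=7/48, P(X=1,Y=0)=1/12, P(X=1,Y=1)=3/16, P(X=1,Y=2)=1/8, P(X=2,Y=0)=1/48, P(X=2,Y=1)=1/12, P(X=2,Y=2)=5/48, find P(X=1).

P(X=1) = P(X=1,Y=0) + P(X=1,Y=1) + P(X=1,Y=2)
= 1/12 + 3/16 + 1/8
= 19/48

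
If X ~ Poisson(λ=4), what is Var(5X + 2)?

For X ~ Poisson(λ=4):
Var(X) = 4
Var(5X + 2) = (5)² × Var(X) = 25 × 4 = 100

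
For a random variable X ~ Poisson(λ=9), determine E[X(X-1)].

E[X(X-1)] = E[X² - X] = E[X²] - E[X]
E[X] = 9
E[X²] = Var(X) + (E[X])² = 9 + (9)² = 90
E[X(X-1)] = 90 - 9 = 81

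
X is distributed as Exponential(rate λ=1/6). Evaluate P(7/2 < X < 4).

P(7/2 < X < 4) = ∫_{7/2}^{4} f(x) dx
where f(x) = \frac{e^{- \frac{x}{6}}}{6}
= - \frac{1}{e^{\frac{2}{3}}} + e^{- \frac{7}{12}}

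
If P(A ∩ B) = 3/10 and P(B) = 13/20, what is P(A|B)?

P(A|B) = P(A ∩ B) / P(B)
= (3/10) / (13/20)
= 6/13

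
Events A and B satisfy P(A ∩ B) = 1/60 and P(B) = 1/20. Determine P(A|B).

P(A|B) = P(A ∩ B) / P(B)
= (1/60) / (1/20)
= 1/3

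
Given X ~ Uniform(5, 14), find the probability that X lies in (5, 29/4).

P(5 < X < 29/4) = ∫_{5}^{29/4} f(x) dx
where f(x) = \frac{1}{9}
= \frac{1}{4}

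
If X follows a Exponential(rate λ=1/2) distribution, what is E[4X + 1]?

For X ~ Exponential(rate λ=1/2):
E[X] = 2
E[4X + 1] = 4 × E[X] + 1 = 9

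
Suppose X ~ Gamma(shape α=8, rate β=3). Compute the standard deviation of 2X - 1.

For X ~ Gamma(shape α=8, rate β=3):
Var(X) = \frac{8}{9}
SD(X) = √(Var(X)) = √(\frac{8}{9}) = \frac{2 \sqrt{2}}{3}
SD(2X - 1) = |2| × SD(X) = 2 × \frac{2 \sqrt{2}}{3} = \frac{4 \sqrt{2}}{3}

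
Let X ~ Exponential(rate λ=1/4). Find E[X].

For X ~ Exponential(rate λ=1/4), the expected value is:
E[X] = 4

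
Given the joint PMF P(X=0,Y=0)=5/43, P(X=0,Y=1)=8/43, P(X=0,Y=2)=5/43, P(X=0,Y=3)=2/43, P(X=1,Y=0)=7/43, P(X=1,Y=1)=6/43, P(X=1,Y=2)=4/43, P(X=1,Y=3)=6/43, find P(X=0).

P(X=0) = P(X=0,Y=0) + P(X=0,Y=1) + P(X=0,Y=2) + P(X=0,Y=3)
= 5/43 + 8/43 + 5/43 + 2/43
= 20/43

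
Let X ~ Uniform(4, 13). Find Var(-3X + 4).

For X ~ Uniform(4, 13):
Var(X) = \frac{27}{4}
Var(-3X + 4) = (-3)² × Var(X) = 9 × \frac{27}{4} = \frac{243}{4}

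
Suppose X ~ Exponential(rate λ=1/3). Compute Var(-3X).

For X ~ Exponential(rate λ=1/3):
Var(X) = 9
Var(-3X) = (-3)² × Var(X) = 9 × 9 = 81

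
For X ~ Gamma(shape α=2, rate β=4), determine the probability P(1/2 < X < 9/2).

P(1/2 < X < 9/2) = ∫_{1/2}^{9/2} f(x) dx
where f(x) = 16 x e^{- 4 x}
= \frac{-19 + 3 e^{16}}{e^{18}}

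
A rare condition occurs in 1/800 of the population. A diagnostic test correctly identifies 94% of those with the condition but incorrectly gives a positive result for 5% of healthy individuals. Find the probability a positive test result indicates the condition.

Let D = the rare event, + = positive/flagged.
P(D) = 1/800
P(+|D) = 94/100 = 47/50
P(+|D') = 5/100 = 1/20
P(+) = P(+|D)P(D) + P(+|D')P(D')
     = \frac{47}{50} × \frac{1}{800} + \frac{1}{20} × \frac{799}{800}
     = \frac{4089}{80000}
P(D|+) = P(+|D)P(D)/P(+) = \frac{2}{87}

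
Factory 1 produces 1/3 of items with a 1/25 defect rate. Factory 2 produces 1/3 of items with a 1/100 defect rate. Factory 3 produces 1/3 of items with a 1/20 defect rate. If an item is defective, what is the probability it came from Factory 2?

Using Bayes' theorem:
P(F1) = 1/3, P(D|F1) = 1/25
P(F2) = 1/3, P(D|F2) = 1/100
P(F3) = 1/3, P(D|F3) = 1/20
P(D) = P(D|F1)P(F1) + P(D|F2)P(F2) + P(D|F3)P(F3)
     = \frac{1}{30}
P(F2|D) = P(D|F2)P(F2) / P(D)
= \frac{1}{10}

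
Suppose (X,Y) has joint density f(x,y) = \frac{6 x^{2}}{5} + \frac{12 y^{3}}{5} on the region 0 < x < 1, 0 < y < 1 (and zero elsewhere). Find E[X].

E[X] = ∫_0^1 ∫_0^1 x × f(x,y) dy dx
= ∫_0^1 ∫_0^1 x × (\frac{6 x^{2}}{5} + \frac{12 y^{3}}{5}) dy dx
= \frac{3}{5}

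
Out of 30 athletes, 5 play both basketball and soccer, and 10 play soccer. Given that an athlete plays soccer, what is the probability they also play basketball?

P(A ∩ B) = 5/30 = 1/6
P(B) = 10/30 = 1/3
P(A|B) = P(A ∩ B) / P(B) = (1/6) / (1/3) = 1/2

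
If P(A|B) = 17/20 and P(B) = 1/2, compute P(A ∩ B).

By definition, P(A|B) = P(A ∩ B) / P(B)
So P(A ∩ B) = P(A|B) × P(B)
= 17/20 × 1/2
= 17/40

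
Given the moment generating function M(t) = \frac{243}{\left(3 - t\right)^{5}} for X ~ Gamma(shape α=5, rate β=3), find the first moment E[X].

To find E[X], compute M^(1)(0):
M^(1)(t) = \frac{1215}{\left(3 - t\right)^{6}}
M^(1)(0) = \frac{5}{3}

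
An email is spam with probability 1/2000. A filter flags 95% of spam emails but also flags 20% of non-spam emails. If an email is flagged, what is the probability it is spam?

Let D = the rare event, + = positive/flagged.
P(D) = 1/2000
P(+|D) = 95/100 = 19/20
P(+|D') = 20/100 = 1/5
P(+) = P(+|D)P(D) + P(+|D')P(D')
     = \frac{19}{20} × \frac{1}{2000} + \frac{1}{5} × \frac{1999}{2000}
     = \frac{1603}{8000}
P(D|+) = P(+|D)P(D)/P(+) = \frac{19}{8015}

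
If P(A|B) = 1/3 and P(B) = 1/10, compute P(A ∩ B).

By definition, P(A|B) = P(A ∩ B) / P(B)
So P(A ∩ B) = P(A|B) × P(B)
= 1/3 × 1/10
= 1/30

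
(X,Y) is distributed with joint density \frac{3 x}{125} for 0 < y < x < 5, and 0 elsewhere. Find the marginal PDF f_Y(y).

f_Y(y) = ∫_y^5 \frac{3 x}{125} dx = \frac{3}{10} - \frac{3 y^{2}}{250}
for 0 < y < 5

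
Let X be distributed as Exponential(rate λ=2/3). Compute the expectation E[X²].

Using the identity E[X²] = Var(X) + (E[X])²:
E[X] = \frac{3}{2}
Var(X) = \frac{9}{4}
E[X²] = \frac{9}{4} + (\frac{3}{2})²
= \frac{9}{2}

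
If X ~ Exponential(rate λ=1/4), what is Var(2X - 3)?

For X ~ Exponential(rate λ=1/4):
Var(X) = 16
Var(2X - 3) = (2)² × Var(X) = 4 × 16 = 64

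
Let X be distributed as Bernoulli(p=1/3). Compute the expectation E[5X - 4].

For X ~ Bernoulli(p=1/3):
E[X] = \frac{1}{3}
E[5X - 4] = 5 × E[X] - 4 = - \frac{7}{3}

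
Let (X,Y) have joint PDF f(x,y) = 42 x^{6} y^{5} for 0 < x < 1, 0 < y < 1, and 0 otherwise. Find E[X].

E[X] = ∫_0^1 ∫_0^1 x × f(x,y) dy dx
= ∫_0^1 ∫_0^1 x × (42 x^{6} y^{5}) dy dx
= \frac{7}{8}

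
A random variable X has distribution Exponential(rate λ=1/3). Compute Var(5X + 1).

For X ~ Exponential(rate λ=1/3):
Var(X) = 9
Var(5X + 1) = (5)² × Var(X) = 25 × 9 = 225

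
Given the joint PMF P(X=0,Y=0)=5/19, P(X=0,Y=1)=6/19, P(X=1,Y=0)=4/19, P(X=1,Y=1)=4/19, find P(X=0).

P(X=0) = P(X=0,Y=0) + P(X=0,Y=1)
= 5/19 + 6/19
= 11/19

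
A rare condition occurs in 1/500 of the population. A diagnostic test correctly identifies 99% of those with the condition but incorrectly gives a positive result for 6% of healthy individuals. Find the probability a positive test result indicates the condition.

Let D = the rare event, + = positive/flagged.
P(D) = 1/500
P(+|D) = 99/100
P(+|D') = 6/100 = 3/50
P(+) = P(+|D)P(D) + P(+|D')P(D')
     = \frac{99}{100} × \frac{1}{500} + \frac{3}{50} × \frac{499}{500}
     = \frac{3093}{50000}
P(D|+) = P(+|D)P(D)/P(+) = \frac{33}{1031}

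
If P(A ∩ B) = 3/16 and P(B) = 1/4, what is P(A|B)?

P(A|B) = P(A ∩ B) / P(B)
= (3/16) / (1/4)
= 3/4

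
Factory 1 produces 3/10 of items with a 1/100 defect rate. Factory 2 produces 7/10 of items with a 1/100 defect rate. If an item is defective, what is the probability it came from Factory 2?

Using Bayes' theorem:
P(F1) = 3/10, P(D|F1) = 1/100
P(F2) = 7/10, P(D|F2) = 1/100
P(D) = P(D|F1)P(F1) + P(D|F2)P(F2)
     = \frac{1}{100}
P(F2|D) = P(D|F2)P(F2) / P(D)
= \frac{7}{10}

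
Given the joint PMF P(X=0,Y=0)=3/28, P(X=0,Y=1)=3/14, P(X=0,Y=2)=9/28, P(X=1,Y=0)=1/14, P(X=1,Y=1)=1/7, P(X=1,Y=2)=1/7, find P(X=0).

P(X=0) = P(X=0,Y=0) + P(X=0,Y=1) + P(X=0,Y=2)
= 3/28 + 3/14 + 9/28
= 9/14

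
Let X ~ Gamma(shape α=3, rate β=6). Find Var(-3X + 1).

For X ~ Gamma(shape α=3, rate β=6):
Var(X) = \frac{1}{12}
Var(-3X + 1) = (-3)² × Var(X) = 9 × \frac{1}{12} = \frac{3}{4}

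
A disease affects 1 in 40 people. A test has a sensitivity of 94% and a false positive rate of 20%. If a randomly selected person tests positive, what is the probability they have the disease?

Let D = the rare event, + = positive/flagged.
P(D) = 1/40
P(+|D) = 94/100 = 47/50
P(+|D') = 20/100 = 1/5
P(+) = P(+|D)P(D) + P(+|D')P(D')
     = \frac{47}{50} × \frac{1}{40} + \frac{1}{5} × \frac{39}{40}
     = \frac{437}{2000}
P(D|+) = P(+|D)P(D)/P(+) = \frac{47}{437}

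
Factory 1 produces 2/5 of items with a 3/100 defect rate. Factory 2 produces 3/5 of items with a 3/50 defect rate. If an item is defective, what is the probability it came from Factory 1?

Using Bayes' theorem:
P(F1) = 2/5, P(D|F1) = 3/100
P(F2) = 3/5, P(D|F2) = 3/50
P(D) = P(D|F1)P(F1) + P(D|F2)P(F2)
     = \frac{6}{125}
P(F1|D) = P(D|F1)P(F1) / P(D)
= \frac{1}{4}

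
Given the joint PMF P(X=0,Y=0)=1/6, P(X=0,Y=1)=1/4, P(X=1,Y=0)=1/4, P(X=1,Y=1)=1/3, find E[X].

First find marginal of X:
P(X=0) = 5/12
P(X=1) = 7/12
E[X] = 0 × 5/12 + 1 × 7/12 = 7/12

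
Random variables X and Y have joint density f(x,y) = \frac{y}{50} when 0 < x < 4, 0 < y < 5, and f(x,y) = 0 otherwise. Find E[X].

f_X(x) = ∫_0^5 \frac{y}{50} dy = \frac{1}{4}
E[X] = ∫_0^4 x × (\frac{1}{4}) dx = 2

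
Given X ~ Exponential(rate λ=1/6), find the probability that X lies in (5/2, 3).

P(5/2 < X < 3) = ∫_{5/2}^{3} f(x) dx
where f(x) = \frac{e^{- \frac{x}{6}}}{6}
= - \frac{1}{e^{\frac{1}{2}}} + e^{- \frac{5}{12}}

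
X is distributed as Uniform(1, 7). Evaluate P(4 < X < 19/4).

P(4 < X < 19/4) = ∫_{4}^{19/4} f(x) dx
where f(x) = \frac{1}{6}
= \frac{1}{8}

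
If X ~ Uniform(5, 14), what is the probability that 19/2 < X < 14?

P(19/2 < X < 14) = ∫_{19/2}^{14} f(x) dx
where f(x) = \frac{1}{9}
= \frac{1}{2}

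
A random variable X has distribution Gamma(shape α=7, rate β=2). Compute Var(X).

For X ~ Gamma(shape α=7, rate β=2):
Var(X) = \frac{7}{4}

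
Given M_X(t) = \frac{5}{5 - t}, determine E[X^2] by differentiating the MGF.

To find E[X^2], compute M^(2)(0):
M^(1)(t) = \frac{5}{\left(5 - t\right)^{2}}
M^(2)(t) = \frac{10}{\left(5 - t\right)^{3}}
M^(2)(0) = \frac{2}{25}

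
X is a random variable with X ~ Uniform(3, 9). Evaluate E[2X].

For X ~ Uniform(3, 9):
E[X] = 6
E[2X] = 2 × E[X] + 0 = 12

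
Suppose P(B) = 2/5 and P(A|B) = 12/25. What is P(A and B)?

By definition, P(A|B) = P(A ∩ B) / P(B)
So P(A ∩ B) = P(A|B) × P(B)
= 12/25 × 2/5
= 24/125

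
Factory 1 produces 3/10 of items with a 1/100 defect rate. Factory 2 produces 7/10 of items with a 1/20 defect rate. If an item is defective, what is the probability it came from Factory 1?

Using Bayes' theorem:
P(F1) = 3/10, P(D|F1) = 1/100
P(F2) = 7/10, P(D|F2) = 1/20
P(D) = P(D|F1)P(F1) + P(D|F2)P(F2)
     = \frac{19}{500}
P(F1|D) = P(D|F1)P(F1) / P(D)
= \frac{3}{38}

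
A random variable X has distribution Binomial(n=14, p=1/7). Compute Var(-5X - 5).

For X ~ Binomial(n=14, p=1/7):
Var(X) = \frac{12}{7}
Var(-5X - 5) = (-5)² × Var(X) = 25 × \frac{12}{7} = \frac{300}{7}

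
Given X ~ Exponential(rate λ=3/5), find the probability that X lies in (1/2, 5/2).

P(1/2 < X < 5/2) = ∫_{1/2}^{5/2} f(x) dx
where f(x) = \frac{3 e^{- \frac{3 x}{5}}}{5}
= - \frac{1}{e^{\frac{3}{2}}} + e^{- \frac{3}{10}}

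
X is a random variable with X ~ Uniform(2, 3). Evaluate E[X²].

Using the identity E[X²] = Var(X) + (E[X])²:
E[X] = \frac{5}{2}
Var(X) = \frac{1}{12}
E[X²] = \frac{1}{12} + (\frac{5}{2})²
= \frac{19}{3}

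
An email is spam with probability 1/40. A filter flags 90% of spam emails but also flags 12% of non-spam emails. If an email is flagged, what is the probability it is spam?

Let D = the rare event, + = positive/flagged.
P(D) = 1/40
P(+|D) = 90/100 = 9/10
P(+|D') = 12/100 = 3/25
P(+) = P(+|D)P(D) + P(+|D')P(D')
     = \frac{9}{10} × \frac{1}{40} + \frac{3}{25} × \frac{39}{40}
     = \frac{279}{2000}
P(D|+) = P(+|D)P(D)/P(+) = \frac{5}{31}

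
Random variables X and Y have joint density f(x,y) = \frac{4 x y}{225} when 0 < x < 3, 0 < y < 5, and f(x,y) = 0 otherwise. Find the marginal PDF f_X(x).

f_X(x) = ∫_0^5 f(x,y) dy
= ∫_0^5 \frac{4 x y}{225} dy
= \frac{2 x}{9} for 0 < x < 3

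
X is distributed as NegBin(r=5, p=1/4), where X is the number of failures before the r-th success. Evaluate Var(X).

For X ~ NegBin(r=5, p=1/4), where X is the number of failures before the r-th success:
Var(X) = 60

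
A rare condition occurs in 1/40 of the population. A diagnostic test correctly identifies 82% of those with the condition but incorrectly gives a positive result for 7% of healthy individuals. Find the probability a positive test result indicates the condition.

Let D = the rare event, + = positive/flagged.
P(D) = 1/40
P(+|D) = 82/100 = 41/50
P(+|D') = 7/100
P(+) = P(+|D)P(D) + P(+|D')P(D')
     = \frac{41}{50} × \frac{1}{40} + \frac{7}{100} × \frac{39}{40}
     = \frac{71}{800}
P(D|+) = P(+|D)P(D)/P(+) = \frac{82}{355}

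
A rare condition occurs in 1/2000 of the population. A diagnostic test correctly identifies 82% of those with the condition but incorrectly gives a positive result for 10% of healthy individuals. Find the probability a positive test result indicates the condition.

Let D = the rare event, + = positive/flagged.
P(D) = 1/2000
P(+|D) = 82/100 = 41/50
P(+|D') = 10/100 = 1/10
P(+) = P(+|D)P(D) + P(+|D')P(D')
     = \frac{41}{50} × \frac{1}{2000} + \frac{1}{10} × \frac{1999}{2000}
     = \frac{2509}{25000}
P(D|+) = P(+|D)P(D)/P(+) = \frac{41}{10036}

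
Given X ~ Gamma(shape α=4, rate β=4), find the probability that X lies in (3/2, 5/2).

P(3/2 < X < 5/2) = ∫_{3/2}^{5/2} f(x) dx
where f(x) = \frac{128 x^{3} e^{- 4 x}}{3}
= \frac{-683 + 183 e^{4}}{3 e^{10}}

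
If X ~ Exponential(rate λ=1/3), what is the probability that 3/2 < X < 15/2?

P(3/2 < X < 15/2) = ∫_{3/2}^{15/2} f(x) dx
where f(x) = \frac{e^{- \frac{x}{3}}}{3}
= - \frac{1 - e^{2}}{e^{\frac{5}{2}}}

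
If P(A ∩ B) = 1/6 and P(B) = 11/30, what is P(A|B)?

P(A|B) = P(A ∩ B) / P(B)
= (1/6) / (11/30)
= 5/11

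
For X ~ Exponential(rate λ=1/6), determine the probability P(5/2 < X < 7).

P(5/2 < X < 7) = ∫_{5/2}^{7} f(x) dx
where f(x) = \frac{e^{- \frac{x}{6}}}{6}
= - \frac{1}{e^{\frac{7}{6}}} + e^{- \frac{5}{12}}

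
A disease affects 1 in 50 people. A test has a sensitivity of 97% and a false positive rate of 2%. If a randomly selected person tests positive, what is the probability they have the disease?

Let D = the rare event, + = positive/flagged.
P(D) = 1/50
P(+|D) = 97/100
P(+|D') = 2/100 = 1/50
P(+) = P(+|D)P(D) + P(+|D')P(D')
     = \frac{97}{100} × \frac{1}{50} + \frac{1}{50} × \frac{49}{50}
     = \frac{39}{1000}
P(D|+) = P(+|D)P(D)/P(+) = \frac{97}{195}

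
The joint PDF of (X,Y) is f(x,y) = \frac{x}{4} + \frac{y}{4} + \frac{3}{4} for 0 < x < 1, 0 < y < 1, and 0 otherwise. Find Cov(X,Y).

E[XY] = ∫∫ xy × f(x,y) dx dy = \frac{13}{48}
E[X] = \frac{25}{48}
E[Y] = \frac{25}{48}
Cov(X,Y) = E[XY] - E[X]E[Y] = - \frac{1}{2304}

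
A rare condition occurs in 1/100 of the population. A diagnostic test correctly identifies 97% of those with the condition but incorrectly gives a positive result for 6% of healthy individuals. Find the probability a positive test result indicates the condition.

Let D = the rare event, + = positive/flagged.
P(D) = 1/100
P(+|D) = 97/100
P(+|D') = 6/100 = 3/50
P(+) = P(+|D)P(D) + P(+|D')P(D')
     = \frac{97}{100} × \frac{1}{100} + \frac{3}{50} × \frac{99}{100}
     = \frac{691}{10000}
P(D|+) = P(+|D)P(D)/P(+) = \frac{97}{691}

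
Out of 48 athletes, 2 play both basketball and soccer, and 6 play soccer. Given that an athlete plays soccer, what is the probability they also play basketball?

P(A ∩ B) = 2/48 = 1/24
P(B) = 6/48 = 1/8
P(A|B) = P(A ∩ B) / P(B) = (1/24) / (1/8) = 1/3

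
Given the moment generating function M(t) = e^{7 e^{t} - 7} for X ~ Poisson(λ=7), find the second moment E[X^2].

To find E[X^2], compute M^(2)(0):
M^(1)(t) = 7 e^{t} e^{7 e^{t} - 7}
M^(2)(t) = 49 e^{2 t} e^{7 e^{t} - 7} + 7 e^{t} e^{7 e^{t} - 7}
M^(2)(0) = 56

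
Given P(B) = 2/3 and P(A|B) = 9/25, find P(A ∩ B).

By definition, P(A|B) = P(A ∩ B) / P(B)
So P(A ∩ B) = P(A|B) × P(B)
= 9/25 × 2/3
= 6/25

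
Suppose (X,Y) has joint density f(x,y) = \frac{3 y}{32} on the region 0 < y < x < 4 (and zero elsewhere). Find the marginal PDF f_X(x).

f_X(x) = ∫_0^x \frac{3 y}{32} dy = \frac{3 x^{2}}{64}
for 0 < x < 4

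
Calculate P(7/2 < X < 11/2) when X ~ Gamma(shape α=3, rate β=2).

P(7/2 < X < 11/2) = ∫_{7/2}^{11/2} f(x) dx
where f(x) = 4 x^{2} e^{- 2 x}
= \frac{5 \left(-29 + 13 e^{4}\right)}{2 e^{11}}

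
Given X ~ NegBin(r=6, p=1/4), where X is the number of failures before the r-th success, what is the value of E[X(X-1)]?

E[X(X-1)] = E[X² - X] = E[X²] - E[X]
E[X] = 18
E[X²] = Var(X) + (E[X])² = 72 + (18)² = 396
E[X(X-1)] = 396 - 18 = 378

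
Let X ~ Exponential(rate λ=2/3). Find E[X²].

Using the identity E[X²] = Var(X) + (E[X])²:
E[X] = \frac{3}{2}
Var(X) = \frac{9}{4}
E[X²] = \frac{9}{4} + (\frac{3}{2})²
= \frac{9}{2}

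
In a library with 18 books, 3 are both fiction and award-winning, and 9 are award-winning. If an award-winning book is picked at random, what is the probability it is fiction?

P(A ∩ B) = 3/18 = 1/6
P(B) = 9/18 = 1/2
P(A|B) = P(A ∩ B) / P(B) = (1/6) / (1/2) = 1/3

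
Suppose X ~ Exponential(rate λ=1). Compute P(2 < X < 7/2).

P(2 < X < 7/2) = ∫_{2}^{7/2} f(x) dx
where f(x) = e^{- x}
= - \frac{1}{e^{\frac{7}{2}}} + e^{-2}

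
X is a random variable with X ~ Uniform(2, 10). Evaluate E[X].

For X ~ Uniform(2, 10), the expected value is:
E[X] = 6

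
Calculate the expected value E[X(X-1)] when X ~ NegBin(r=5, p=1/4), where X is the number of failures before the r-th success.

E[X(X-1)] = E[X² - X] = E[X²] - E[X]
E[X] = 15
E[X²] = Var(X) + (E[X])² = 60 + (15)² = 285
E[X(X-1)] = 285 - 15 = 270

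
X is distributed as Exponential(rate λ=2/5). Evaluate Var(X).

For X ~ Exponential(rate λ=2/5):
Var(X) = \frac{25}{4}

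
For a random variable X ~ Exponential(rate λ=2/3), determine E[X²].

Using the identity E[X²] = Var(X) + (E[X])²:
E[X] = \frac{3}{2}
Var(X) = \frac{9}{4}
E[X²] = \frac{9}{4} + (\frac{3}{2})²
= \frac{9}{2}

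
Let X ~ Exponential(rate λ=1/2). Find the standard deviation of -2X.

For X ~ Exponential(rate λ=1/2):
Var(X) = 4
SD(X) = √(Var(X)) = √(4) = 2
SD(-2X) = |-2| × SD(X) = 2 × 2 = 4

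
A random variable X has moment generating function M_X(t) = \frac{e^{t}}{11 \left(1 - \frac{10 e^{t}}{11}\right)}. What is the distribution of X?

The MGF M(t) = \frac{e^{t}}{11 \left(1 - \frac{10 e^{t}}{11}\right)} is the standard form for the Geometric distribution.
Comparing with the known MGF formula identifies: Geometric(p=1/11), X = trial number of first success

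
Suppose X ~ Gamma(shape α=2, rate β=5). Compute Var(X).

For X ~ Gamma(shape α=2, rate β=5):
Var(X) = \frac{2}{25}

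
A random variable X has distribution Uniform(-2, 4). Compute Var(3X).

For X ~ Uniform(-2, 4):
Var(X) = 3
Var(3X) = (3)² × Var(X) = 9 × 3 = 27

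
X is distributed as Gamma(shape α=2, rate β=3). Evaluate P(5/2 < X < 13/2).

P(5/2 < X < 13/2) = ∫_{5/2}^{13/2} f(x) dx
where f(x) = 9 x e^{- 3 x}
= \frac{-41 + 17 e^{12}}{2 e^{\frac{39}{2}}}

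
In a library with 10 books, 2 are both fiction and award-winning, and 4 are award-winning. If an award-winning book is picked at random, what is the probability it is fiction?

P(A ∩ B) = 2/10 = 1/5
P(B) = 4/10 = 2/5
P(A|B) = P(A ∩ B) / P(B) = (1/5) / (2/5) = 1/2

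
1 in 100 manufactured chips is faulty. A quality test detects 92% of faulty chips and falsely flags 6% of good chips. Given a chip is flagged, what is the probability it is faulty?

Let D = the rare event, + = positive/flagged.
P(D) = 1/100
P(+|D) = 92/100 = 23/25
P(+|D') = 6/100 = 3/50
P(+) = P(+|D)P(D) + P(+|D')P(D')
     = \frac{23}{25} × \frac{1}{100} + \frac{3}{50} × \frac{99}{100}
     = \frac{343}{5000}
P(D|+) = P(+|D)P(D)/P(+) = \frac{46}{343}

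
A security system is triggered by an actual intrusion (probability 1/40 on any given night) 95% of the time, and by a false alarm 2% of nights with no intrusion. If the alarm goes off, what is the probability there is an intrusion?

Let D = the rare event, + = positive/flagged.
P(D) = 1/40
P(+|D) = 95/100 = 19/20
P(+|D') = 2/100 = 1/50
P(+) = P(+|D)P(D) + P(+|D')P(D')
     = \frac{19}{20} × \frac{1}{40} + \frac{1}{50} × \frac{39}{40}
     = \frac{173}{4000}
P(D|+) = P(+|D)P(D)/P(+) = \frac{95}{173}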